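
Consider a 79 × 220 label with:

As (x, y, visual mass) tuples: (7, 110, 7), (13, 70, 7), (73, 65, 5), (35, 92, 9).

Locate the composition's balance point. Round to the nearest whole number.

Total weight = 7 + 7 + 5 + 9 = 28.
x-moment: 7·7 + 7·13 + 5·73 + 9·35 = 820; centroid 820/28 ≈ 29.29.
y-moment: 7·110 + 7·70 + 5·65 + 9·92 = 2413; centroid 2413/28 ≈ 86.18.

(29, 86)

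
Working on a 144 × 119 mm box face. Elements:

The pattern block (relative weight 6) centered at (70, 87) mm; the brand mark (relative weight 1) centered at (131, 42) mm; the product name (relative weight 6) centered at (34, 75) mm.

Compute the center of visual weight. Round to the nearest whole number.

Total weight = 6 + 1 + 6 = 13.
x: (6·70 + 1·131 + 6·34) / 13 = 755 / 13 ≈ 58.08
y: (6·87 + 1·42 + 6·75) / 13 = 1014 / 13 ≈ 78.00

(58, 78)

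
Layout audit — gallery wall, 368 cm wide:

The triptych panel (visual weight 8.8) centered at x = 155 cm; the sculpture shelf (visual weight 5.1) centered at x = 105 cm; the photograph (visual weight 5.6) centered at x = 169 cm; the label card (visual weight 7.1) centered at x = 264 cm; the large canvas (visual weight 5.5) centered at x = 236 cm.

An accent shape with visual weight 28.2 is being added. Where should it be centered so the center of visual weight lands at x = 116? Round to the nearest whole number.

x ≈ 35

With the accent shape, Σw becomes 8.8 + 5.1 + 5.6 + 7.1 + 5.5 + 28.2 = 60.3.
x: target moment 60.3×116 = 6994.8; current 8.8·155 + 5.1·105 + 5.6·169 + 7.1·264 + 5.5·236 = 6018.3; the accent shape supplies 976.5, so x = 976.5/28.2 ≈ 34.63.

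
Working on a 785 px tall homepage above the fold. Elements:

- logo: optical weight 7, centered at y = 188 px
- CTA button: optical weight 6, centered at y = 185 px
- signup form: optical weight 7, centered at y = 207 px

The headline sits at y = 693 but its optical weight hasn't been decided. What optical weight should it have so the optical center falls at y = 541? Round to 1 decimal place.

Fixed elements: Σw = 7 + 6 + 7 = 20, Σw·y = 7·188 + 6·185 + 7·207 = 3875.
For the centroid to hit 541: (3875 + w·693) / (20 + w) = 541.
So w = (541·20 − 3875)/(693 − 541) = 6945/152 ≈ 45.69.

w ≈ 45.7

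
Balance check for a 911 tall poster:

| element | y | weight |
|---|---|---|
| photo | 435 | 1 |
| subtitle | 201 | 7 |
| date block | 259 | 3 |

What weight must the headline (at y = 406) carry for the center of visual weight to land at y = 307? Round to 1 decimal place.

w ≈ 7.7

Known weights sum to 1 + 7 + 3 = 11; their moment is 1·435 + 7·201 + 3·259 = 2619.
For the centroid to hit 307: (2619 + w·406) / (11 + w) = 307.
Rearranging, w·(406 − 307) = 307·11 − 2619 = 758, so w ≈ 758/99 = 7.66.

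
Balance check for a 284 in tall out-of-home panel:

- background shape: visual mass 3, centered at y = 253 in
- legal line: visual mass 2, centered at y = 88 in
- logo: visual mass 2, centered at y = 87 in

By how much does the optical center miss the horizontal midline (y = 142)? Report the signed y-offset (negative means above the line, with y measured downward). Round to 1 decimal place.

≈ 16.4 in

Σw = 3 + 2 + 2 = 7.
Σw·y = 3·253 + 2·88 + 2·87 = 1109, so ȳ = 1109/7 ≈ 158.43.
Against y = 142, that's 158.43 − 142 = 16.43.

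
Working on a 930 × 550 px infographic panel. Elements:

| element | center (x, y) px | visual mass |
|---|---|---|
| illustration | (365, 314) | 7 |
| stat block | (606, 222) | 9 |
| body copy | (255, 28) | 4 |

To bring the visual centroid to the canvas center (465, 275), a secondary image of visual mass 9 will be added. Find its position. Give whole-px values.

(495, 407)

With the secondary image, Σw becomes 7 + 9 + 4 + 9 = 29.
x: need Σw·x = 29·465 = 13485. Existing = 7·365 + 9·606 + 4·255 = 9029. Remainder 4456 / 9 ≈ 495.11.
y: need Σw·y = 29·275 = 7975. Existing = 7·314 + 9·222 + 4·28 = 4308. Remainder 3667 / 9 ≈ 407.44.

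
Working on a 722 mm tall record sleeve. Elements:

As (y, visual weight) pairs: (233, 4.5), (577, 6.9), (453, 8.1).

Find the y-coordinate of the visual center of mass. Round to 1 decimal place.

Weights sum to 4.5 + 6.9 + 8.1 = 19.5.
Σw·y = 4.5·233 + 6.9·577 + 8.1·453 = 8699.1, so ȳ = 8699.1/19.5 ≈ 446.11.

y ≈ 446.1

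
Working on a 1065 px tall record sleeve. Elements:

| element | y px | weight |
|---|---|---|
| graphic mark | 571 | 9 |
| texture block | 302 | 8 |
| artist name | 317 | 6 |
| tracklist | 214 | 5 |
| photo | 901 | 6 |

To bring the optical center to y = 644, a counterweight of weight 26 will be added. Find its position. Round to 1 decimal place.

y ≈ 873.3

After adding the counterweight, total weight = 9 + 8 + 6 + 5 + 6 + 26 = 60.
Along y: (15933 + 26·y) / 60 = 644 (existing moment 9·571 + 8·302 + 6·317 + 5·214 + 6·901 = 15933) ⇒ y = (38640 − 15933) / 26 ≈ 873.35.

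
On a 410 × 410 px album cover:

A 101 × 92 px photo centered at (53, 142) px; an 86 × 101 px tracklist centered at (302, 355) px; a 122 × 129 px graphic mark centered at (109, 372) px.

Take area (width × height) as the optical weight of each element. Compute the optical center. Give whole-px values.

Areas → weights: photo 101·92 = 9292, tracklist 86·101 = 8686, graphic mark 122·129 = 15738; Σw = 33716.
x-moment: 9292·53 + 8686·302 + 15738·109 = 4831090; centroid 4831090/33716 ≈ 143.29.
y-moment: 9292·142 + 8686·355 + 15738·372 = 10257530; centroid 10257530/33716 ≈ 304.23.

(143, 304)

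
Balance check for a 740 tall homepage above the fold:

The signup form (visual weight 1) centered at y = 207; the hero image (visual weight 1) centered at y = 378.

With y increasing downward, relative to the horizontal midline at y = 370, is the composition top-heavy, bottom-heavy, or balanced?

top-heavy

Weights sum to 1 + 1 = 2.
Σw·y = 1·207 + 1·378 = 585, so ȳ = 585/2 ≈ 292.50.
292.5 lies above (smaller y than) the midline 370, so the layout is top-heavy.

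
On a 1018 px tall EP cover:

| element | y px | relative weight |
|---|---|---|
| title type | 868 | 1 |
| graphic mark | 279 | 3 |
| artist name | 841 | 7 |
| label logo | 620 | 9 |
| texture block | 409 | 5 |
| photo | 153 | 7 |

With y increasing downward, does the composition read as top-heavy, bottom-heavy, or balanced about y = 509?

balanced

Σw = 1 + 3 + 7 + 9 + 5 + 7 = 32.
y: moment 16288 / weight 32 ≈ 509.00
The centroid 509.00 matches the midline at 509, so the layout is balanced.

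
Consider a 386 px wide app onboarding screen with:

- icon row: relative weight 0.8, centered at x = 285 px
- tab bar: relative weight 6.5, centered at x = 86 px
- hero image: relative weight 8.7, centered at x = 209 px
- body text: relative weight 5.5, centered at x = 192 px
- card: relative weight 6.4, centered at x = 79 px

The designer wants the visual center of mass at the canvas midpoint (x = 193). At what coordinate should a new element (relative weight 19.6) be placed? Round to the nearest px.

With the new element, Σw becomes 0.8 + 6.5 + 8.7 + 5.5 + 6.4 + 19.6 = 47.5.
Along x: (4166.9 + 19.6·x) / 47.5 = 193 (existing moment 0.8·285 + 6.5·86 + 8.7·209 + 5.5·192 + 6.4·79 = 4166.9) ⇒ x = (9167.5 − 4166.9) / 19.6 ≈ 255.13.

x ≈ 255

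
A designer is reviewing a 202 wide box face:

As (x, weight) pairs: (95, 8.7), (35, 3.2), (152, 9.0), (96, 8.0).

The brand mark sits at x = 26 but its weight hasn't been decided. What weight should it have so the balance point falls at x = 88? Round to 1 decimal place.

Fixed elements: Σw = 8.7 + 3.2 + 9.0 + 8.0 = 28.9, Σw·x = 8.7·95 + 3.2·35 + 9.0·152 + 8.0·96 = 3074.5.
For the centroid to hit 88: (3074.5 + w·26) / (28.9 + w) = 88.
Solving: w = (88·28.9 − 3074.5) / (26 − 88) = -531.3 / -62 ≈ 8.57.

w ≈ 8.6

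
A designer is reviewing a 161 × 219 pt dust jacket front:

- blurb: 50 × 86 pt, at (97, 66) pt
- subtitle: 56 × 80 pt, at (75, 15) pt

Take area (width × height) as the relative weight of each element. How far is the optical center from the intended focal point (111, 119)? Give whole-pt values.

Areas: blurb 50·86 = 4300, subtitle 56·80 = 4480. Total weight = 8780.
x: (4300·97 + 4480·75) / 8780 = 753100 / 8780 ≈ 85.77
y: (4300·66 + 4480·15) / 8780 = 351000 / 8780 ≈ 39.98
Offset from (111, 119): Δx ≈ -25.23, Δy ≈ -79.02; distance = √(Δx² + Δy²) ≈ 82.95.

≈ 83 pt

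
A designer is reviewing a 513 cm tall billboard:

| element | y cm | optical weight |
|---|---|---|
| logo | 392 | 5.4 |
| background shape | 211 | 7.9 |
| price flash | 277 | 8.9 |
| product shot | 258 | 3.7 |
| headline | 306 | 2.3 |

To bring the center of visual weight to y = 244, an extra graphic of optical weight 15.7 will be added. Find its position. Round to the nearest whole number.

With the extra graphic, Σw becomes 5.4 + 7.9 + 8.9 + 3.7 + 2.3 + 15.7 = 43.9.
y: need Σw·y = 43.9·244 = 10711.6. Existing = 5.4·392 + 7.9·211 + 8.9·277 + 3.7·258 + 2.3·306 = 7907.4. Remainder 2804.2 / 15.7 ≈ 178.61.

y ≈ 179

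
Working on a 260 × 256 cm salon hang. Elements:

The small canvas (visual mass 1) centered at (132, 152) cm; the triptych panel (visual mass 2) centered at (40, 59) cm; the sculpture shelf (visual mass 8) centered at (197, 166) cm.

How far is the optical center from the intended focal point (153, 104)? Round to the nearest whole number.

≈ 42 cm

Weights sum to 1 + 2 + 8 = 11.
x: (1·132 + 2·40 + 8·197) / 11 = 1788 / 11 ≈ 162.55
y: (1·152 + 2·59 + 8·166) / 11 = 1598 / 11 ≈ 145.27
From (153, 104): dx = 9.55, dy = 41.27, so the distance is √(dx²+dy²) ≈ 42.36.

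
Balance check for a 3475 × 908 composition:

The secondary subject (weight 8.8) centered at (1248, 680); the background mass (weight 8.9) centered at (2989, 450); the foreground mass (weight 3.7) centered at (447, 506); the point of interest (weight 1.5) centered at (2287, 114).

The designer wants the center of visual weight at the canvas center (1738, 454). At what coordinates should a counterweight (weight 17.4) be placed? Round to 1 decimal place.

(1573.1, 360.0)

New total weight: (8.8 + 8.9 + 3.7 + 1.5) + 17.4 = 40.3.
Along x: (42668.9 + 17.4·x) / 40.3 = 1738 (existing moment 8.8·1248 + 8.9·2989 + 3.7·447 + 1.5·2287 = 42668.9) ⇒ x = (70041.4 − 42668.9) / 17.4 ≈ 1573.13.
Along y: (12032.2 + 17.4·y) / 40.3 = 454 (existing moment 8.8·680 + 8.9·450 + 3.7·506 + 1.5·114 = 12032.2) ⇒ y = (18296.2 − 12032.2) / 17.4 ≈ 360.00.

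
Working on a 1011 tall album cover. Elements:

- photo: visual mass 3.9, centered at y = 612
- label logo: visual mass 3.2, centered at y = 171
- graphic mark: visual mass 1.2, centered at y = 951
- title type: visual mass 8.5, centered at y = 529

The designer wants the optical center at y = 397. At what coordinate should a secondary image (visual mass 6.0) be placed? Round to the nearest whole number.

y ≈ 80

After adding the secondary image, total weight = 3.9 + 3.2 + 1.2 + 8.5 + 6.0 = 22.8.
y: target moment 22.8×397 = 9051.6; current 3.9·612 + 3.2·171 + 1.2·951 + 8.5·529 = 8571.7; the secondary image supplies 479.9, so y = 479.9/6.0 ≈ 79.98.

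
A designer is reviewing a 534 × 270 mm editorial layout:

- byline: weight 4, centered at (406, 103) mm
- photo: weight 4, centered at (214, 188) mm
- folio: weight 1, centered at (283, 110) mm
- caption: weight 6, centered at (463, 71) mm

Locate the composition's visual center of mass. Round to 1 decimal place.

Σw = 4 + 4 + 1 + 6 = 15.
x-moment: 4·406 + 4·214 + 1·283 + 6·463 = 5541; centroid 5541/15 ≈ 369.40.
y-moment: 4·103 + 4·188 + 1·110 + 6·71 = 1700; centroid 1700/15 ≈ 113.33.

(369.4, 113.3)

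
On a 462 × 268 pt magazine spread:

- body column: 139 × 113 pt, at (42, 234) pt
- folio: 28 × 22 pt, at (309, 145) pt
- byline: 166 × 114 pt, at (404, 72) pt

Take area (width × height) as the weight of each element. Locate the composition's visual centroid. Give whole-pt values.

(241, 145)

Taking area as weight: body column 139·113 = 15707, folio 28·22 = 616, byline 166·114 = 18924. Sum 35247.
x-moment: 15707·42 + 616·309 + 18924·404 = 8495334; centroid 8495334/35247 ≈ 241.02.
y-moment: 15707·234 + 616·145 + 18924·72 = 5127286; centroid 5127286/35247 ≈ 145.47.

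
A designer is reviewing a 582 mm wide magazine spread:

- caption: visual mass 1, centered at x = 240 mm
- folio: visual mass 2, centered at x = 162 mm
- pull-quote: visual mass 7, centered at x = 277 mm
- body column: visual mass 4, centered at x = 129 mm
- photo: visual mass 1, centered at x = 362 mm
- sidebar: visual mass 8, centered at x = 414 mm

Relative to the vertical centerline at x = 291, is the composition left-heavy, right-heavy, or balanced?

balanced

Total weight = 1 + 2 + 7 + 4 + 1 + 8 = 23.
Σw·x = 6693; x̄ = 6693/23 ≈ 291.00.
291.00 = 291 exactly: balanced.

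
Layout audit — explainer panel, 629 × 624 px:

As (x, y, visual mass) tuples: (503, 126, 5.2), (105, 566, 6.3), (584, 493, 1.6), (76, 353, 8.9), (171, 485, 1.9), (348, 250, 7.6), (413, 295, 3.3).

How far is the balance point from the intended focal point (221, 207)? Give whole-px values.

≈ 143 px

Σw = 5.2 + 6.3 + 1.6 + 8.9 + 1.9 + 7.6 + 3.3 = 34.8.
Σw·x = 5.2·503 + 6.3·105 + 1.6·584 + 8.9·76 + 1.9·171 + 7.6·348 + 3.3·413 = 9220.5, so x̄ = 9220.5/34.8 ≈ 264.96.
Σw·y = 5.2·126 + 6.3·566 + 1.6·493 + 8.9·353 + 1.9·485 + 7.6·250 + 3.3·295 = 11946.5, so ȳ = 11946.5/34.8 ≈ 343.29.
From (221, 207): dx = 43.96, dy = 136.29, so the distance is √(dx²+dy²) ≈ 143.20.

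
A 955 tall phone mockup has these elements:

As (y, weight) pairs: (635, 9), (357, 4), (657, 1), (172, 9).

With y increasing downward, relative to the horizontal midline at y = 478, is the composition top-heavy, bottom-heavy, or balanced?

Total weight = 9 + 4 + 1 + 9 = 23.
y-moment: 9·635 + 4·357 + 1·657 + 9·172 = 9348; centroid 9348/23 ≈ 406.43.
Since 406.4 is above (smaller y than) 478, the composition reads top-heavy.

top-heavy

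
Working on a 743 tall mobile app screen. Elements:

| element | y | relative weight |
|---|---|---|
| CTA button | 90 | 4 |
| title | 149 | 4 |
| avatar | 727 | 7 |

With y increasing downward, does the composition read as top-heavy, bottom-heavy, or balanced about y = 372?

Σw = 4 + 4 + 7 = 15.
Σw·y = 4·90 + 4·149 + 7·727 = 6045, so ȳ = 6045/15 ≈ 403.00.
403.0 lies below (larger y than) the midline 372, so the layout is bottom-heavy.

bottom-heavy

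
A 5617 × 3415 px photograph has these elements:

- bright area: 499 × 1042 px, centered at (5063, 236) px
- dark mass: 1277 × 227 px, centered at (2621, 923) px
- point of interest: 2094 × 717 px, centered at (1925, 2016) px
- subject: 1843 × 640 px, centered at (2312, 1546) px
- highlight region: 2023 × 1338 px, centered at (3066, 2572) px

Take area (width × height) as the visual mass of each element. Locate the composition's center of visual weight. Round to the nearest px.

(2793, 1969)

Taking area as weight: bright area 499·1042 = 519958, dark mass 1277·227 = 289879, point of interest 2094·717 = 1501398, subject 1843·640 = 1179520, highlight region 2023·1338 = 2706774. Sum 6197529.
Σw·x = 519958·5063 + 289879·2621 + 1501398·1925 + 1179520·2312 + 2706774·3066 = 17308530687, so x̄ = 17308530687/6197529 ≈ 2792.81.
Σw·y = 519958·236 + 289879·923 + 1501398·2016 + 1179520·1546 + 2706774·2572 = 12202447421, so ȳ = 12202447421/6197529 ≈ 1968.92.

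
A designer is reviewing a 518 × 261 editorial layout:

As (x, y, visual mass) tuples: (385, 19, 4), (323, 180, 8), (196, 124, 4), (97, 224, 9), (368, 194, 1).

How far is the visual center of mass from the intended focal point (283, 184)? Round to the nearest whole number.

Total weight = 4 + 8 + 4 + 9 + 1 = 26.
x-moment: 4·385 + 8·323 + 4·196 + 9·97 + 1·368 = 6149; centroid 6149/26 ≈ 236.50.
y-moment: 4·19 + 8·180 + 4·124 + 9·224 + 1·194 = 4222; centroid 4222/26 ≈ 162.38.
Relative to (283, 184): Δ = (-46.50, -21.62); |Δ| = √(-46.50² + -21.62²) ≈ 51.28.

≈ 51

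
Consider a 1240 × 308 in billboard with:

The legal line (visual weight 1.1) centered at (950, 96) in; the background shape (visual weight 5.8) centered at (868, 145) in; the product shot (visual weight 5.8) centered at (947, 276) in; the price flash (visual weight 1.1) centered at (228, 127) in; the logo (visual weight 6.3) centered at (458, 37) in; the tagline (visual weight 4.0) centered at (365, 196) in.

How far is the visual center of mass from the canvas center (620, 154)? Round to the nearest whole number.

Total weight = 1.1 + 5.8 + 5.8 + 1.1 + 6.3 + 4.0 = 24.1.
Σw·x = 1.1·950 + 5.8·868 + 5.8·947 + 1.1·228 + 6.3·458 + 4.0·365 = 16168.2, so x̄ = 16168.2/24.1 ≈ 670.88.
Σw·y = 1.1·96 + 5.8·145 + 5.8·276 + 1.1·127 + 6.3·37 + 4.0·196 = 3704.2, so ȳ = 3704.2/24.1 ≈ 153.70.
Relative to (620, 154): Δ = (50.88, -0.30); |Δ| = √(50.88² + -0.30²) ≈ 50.88.

≈ 51 in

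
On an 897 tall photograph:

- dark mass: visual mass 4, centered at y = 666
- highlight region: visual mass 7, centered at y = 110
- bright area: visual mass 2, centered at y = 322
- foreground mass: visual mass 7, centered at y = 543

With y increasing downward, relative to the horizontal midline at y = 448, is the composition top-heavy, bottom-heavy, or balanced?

Weights sum to 4 + 7 + 2 + 7 = 20.
Σw·y = 4·666 + 7·110 + 2·322 + 7·543 = 7879, so ȳ = 7879/20 ≈ 393.95.
Since 393.9 is above (smaller y than) 448, the composition reads top-heavy.

top-heavy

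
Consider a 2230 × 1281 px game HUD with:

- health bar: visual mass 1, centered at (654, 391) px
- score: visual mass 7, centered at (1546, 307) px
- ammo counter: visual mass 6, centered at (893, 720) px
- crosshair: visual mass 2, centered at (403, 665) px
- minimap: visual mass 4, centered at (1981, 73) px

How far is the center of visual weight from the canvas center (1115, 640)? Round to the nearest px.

≈ 271 px

Σw = 1 + 7 + 6 + 2 + 4 = 20.
Σw·x = 1·654 + 7·1546 + 6·893 + 2·403 + 4·1981 = 25564, so x̄ = 25564/20 ≈ 1278.20.
Σw·y = 1·391 + 7·307 + 6·720 + 2·665 + 4·73 = 8482, so ȳ = 8482/20 ≈ 424.10.
From (1115, 640): dx = 163.20, dy = -215.90, so the distance is √(dx²+dy²) ≈ 270.64.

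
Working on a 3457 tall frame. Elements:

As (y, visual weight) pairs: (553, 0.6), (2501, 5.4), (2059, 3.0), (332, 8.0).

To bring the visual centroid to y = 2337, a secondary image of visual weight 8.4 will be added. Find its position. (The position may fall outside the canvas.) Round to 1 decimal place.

y ≈ 4367.8

New total weight: (0.6 + 5.4 + 3.0 + 8.0) + 8.4 = 25.4.
y: target moment 25.4×2337 = 59359.8; current 0.6·553 + 5.4·2501 + 3.0·2059 + 8.0·332 = 22670.2; the secondary image supplies 36689.6, so y = 36689.6/8.4 ≈ 4367.81.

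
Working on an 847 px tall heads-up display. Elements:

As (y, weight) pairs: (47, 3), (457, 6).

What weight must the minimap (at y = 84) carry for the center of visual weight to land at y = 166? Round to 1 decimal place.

w ≈ 16.9

Existing Σw = 9 (3 + 6); existing moment 3·47 + 6·457 = 2883.
For the centroid to hit 166: (2883 + w·84) / (9 + w) = 166.
So w = (166·9 − 2883)/(84 − 166) = -1389/-82 ≈ 16.94.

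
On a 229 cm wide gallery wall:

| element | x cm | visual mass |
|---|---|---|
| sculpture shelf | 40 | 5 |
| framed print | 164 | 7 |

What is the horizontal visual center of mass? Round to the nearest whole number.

x ≈ 112

Weights sum to 5 + 7 = 12.
Σw·x = 5·40 + 7·164 = 1348, so x̄ = 1348/12 ≈ 112.33.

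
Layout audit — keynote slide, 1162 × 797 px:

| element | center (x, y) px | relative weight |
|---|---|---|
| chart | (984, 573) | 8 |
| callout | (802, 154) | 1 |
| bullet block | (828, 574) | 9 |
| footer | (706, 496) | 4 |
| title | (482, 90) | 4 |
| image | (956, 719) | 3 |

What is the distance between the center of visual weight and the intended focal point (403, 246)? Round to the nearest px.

Total weight = 8 + 1 + 9 + 4 + 4 + 3 = 29.
Σw·x = 23746; x̄ = 23746/29 ≈ 818.83.
Σw·y = 14405; ȳ = 14405/29 ≈ 496.72.
Offset from (403, 246): Δx ≈ 415.83, Δy ≈ 250.72; distance = √(Δx² + Δy²) ≈ 485.57.

≈ 486 px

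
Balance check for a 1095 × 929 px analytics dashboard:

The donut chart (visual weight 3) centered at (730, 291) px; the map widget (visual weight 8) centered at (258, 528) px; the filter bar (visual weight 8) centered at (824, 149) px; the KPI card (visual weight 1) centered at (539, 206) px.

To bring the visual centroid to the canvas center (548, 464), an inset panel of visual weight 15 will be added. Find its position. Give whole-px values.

(520, 650)

After adding the inset panel, total weight = 3 + 8 + 8 + 1 + 15 = 35.
Along x: (11385 + 15·x) / 35 = 548 (existing moment 3·730 + 8·258 + 8·824 + 1·539 = 11385) ⇒ x = (19180 − 11385) / 15 ≈ 519.67.
Along y: (6495 + 15·y) / 35 = 464 (existing moment 3·291 + 8·528 + 8·149 + 1·206 = 6495) ⇒ y = (16240 − 6495) / 15 ≈ 649.67.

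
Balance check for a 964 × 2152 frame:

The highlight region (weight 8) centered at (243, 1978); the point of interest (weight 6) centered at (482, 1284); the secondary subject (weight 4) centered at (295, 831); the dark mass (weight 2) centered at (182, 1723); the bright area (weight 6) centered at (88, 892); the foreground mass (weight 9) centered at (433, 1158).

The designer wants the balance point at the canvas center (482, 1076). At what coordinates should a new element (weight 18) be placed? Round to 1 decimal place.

(818.9, 608.7)

After adding the new element, total weight = 8 + 6 + 4 + 2 + 6 + 9 + 18 = 53.
Along x: (10805 + 18·x) / 53 = 482 (existing moment 8·243 + 6·482 + 4·295 + 2·182 + 6·88 + 9·433 = 10805) ⇒ x = (25546 − 10805) / 18 ≈ 818.94.
Along y: (46072 + 18·y) / 53 = 1076 (existing moment 8·1978 + 6·1284 + 4·831 + 2·1723 + 6·892 + 9·1158 = 46072) ⇒ y = (57028 − 46072) / 18 ≈ 608.67.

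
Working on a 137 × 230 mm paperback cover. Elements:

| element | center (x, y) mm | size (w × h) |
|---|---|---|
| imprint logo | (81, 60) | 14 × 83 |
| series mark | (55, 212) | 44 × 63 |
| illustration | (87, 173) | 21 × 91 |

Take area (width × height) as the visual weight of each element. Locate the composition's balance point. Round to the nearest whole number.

Areas: imprint logo 14·83 = 1162, series mark 44·63 = 2772, illustration 21·91 = 1911. Total weight = 5845.
Σw·x = 1162·81 + 2772·55 + 1911·87 = 412839, so x̄ = 412839/5845 ≈ 70.63.
Σw·y = 1162·60 + 2772·212 + 1911·173 = 987987, so ȳ = 987987/5845 ≈ 169.03.

(71, 169)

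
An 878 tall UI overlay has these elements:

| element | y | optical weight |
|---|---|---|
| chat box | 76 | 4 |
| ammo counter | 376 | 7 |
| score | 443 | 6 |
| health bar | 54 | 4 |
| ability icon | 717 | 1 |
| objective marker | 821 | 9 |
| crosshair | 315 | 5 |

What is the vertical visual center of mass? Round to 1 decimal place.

y ≈ 430.3

Σw = 4 + 7 + 6 + 4 + 1 + 9 + 5 = 36.
y: moment 15491 / weight 36 ≈ 430.31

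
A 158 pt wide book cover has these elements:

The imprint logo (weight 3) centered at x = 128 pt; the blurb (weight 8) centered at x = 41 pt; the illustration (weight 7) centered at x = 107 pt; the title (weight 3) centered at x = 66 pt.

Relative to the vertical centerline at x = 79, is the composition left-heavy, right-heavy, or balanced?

Weights sum to 3 + 8 + 7 + 3 = 21.
x-moment: 3·128 + 8·41 + 7·107 + 3·66 = 1659; centroid 1659/21 ≈ 79.00.
That equals the midline 79 — balanced.

balanced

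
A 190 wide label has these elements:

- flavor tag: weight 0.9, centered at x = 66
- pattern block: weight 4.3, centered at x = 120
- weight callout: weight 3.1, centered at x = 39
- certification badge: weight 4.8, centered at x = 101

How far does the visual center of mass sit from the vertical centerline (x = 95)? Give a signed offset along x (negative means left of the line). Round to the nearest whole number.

Weights sum to 0.9 + 4.3 + 3.1 + 4.8 = 13.1.
Σw·x = 0.9·66 + 4.3·120 + 3.1·39 + 4.8·101 = 1181.1, so x̄ = 1181.1/13.1 ≈ 90.16.
Difference: 90.16 − 95 ≈ -4.84.

≈ -5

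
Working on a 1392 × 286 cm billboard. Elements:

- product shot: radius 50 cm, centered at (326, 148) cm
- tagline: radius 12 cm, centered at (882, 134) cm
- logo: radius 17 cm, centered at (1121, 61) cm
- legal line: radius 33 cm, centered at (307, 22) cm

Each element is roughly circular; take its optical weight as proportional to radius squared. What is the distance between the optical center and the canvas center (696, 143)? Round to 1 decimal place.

≈ 300.3 cm

r² weights: product shot 50² = 2500, tagline 12² = 144, logo 17² = 289, legal line 33² = 1089. Total = 4022.
x-moment: 2500·326 + 144·882 + 289·1121 + 1089·307 = 1600300; centroid 1600300/4022 ≈ 397.89.
y-moment: 2500·148 + 144·134 + 289·61 + 1089·22 = 430883; centroid 430883/4022 ≈ 107.13.
Offset from (696, 143): Δx ≈ -298.11, Δy ≈ -35.87; distance = √(Δx² + Δy²) ≈ 300.26.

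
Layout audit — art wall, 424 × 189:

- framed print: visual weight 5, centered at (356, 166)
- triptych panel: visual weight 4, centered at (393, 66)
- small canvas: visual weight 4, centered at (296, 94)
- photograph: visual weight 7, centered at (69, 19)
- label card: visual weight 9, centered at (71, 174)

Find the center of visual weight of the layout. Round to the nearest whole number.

Total weight = 5 + 4 + 4 + 7 + 9 = 29.
Σw·x = 5·356 + 4·393 + 4·296 + 7·69 + 9·71 = 5658, so x̄ = 5658/29 ≈ 195.10.
Σw·y = 5·166 + 4·66 + 4·94 + 7·19 + 9·174 = 3169, so ȳ = 3169/29 ≈ 109.28.

(195, 109)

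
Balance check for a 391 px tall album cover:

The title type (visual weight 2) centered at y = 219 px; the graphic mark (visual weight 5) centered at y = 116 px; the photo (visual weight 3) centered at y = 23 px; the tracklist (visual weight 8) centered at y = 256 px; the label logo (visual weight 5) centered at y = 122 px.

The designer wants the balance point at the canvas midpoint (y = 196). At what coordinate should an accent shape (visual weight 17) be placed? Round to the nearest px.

With the accent shape, Σw becomes 2 + 5 + 3 + 8 + 5 + 17 = 40.
y: target moment 40×196 = 7840; current 2·219 + 5·116 + 3·23 + 8·256 + 5·122 = 3745; the accent shape supplies 4095, so y = 4095/17 ≈ 240.88.

y ≈ 241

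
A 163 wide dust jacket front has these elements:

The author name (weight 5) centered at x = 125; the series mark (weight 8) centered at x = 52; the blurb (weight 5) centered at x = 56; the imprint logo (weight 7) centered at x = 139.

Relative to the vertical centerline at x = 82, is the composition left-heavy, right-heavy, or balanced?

right-heavy

Σw = 5 + 8 + 5 + 7 = 25.
x: (5·125 + 8·52 + 5·56 + 7·139) / 25 = 2294 / 25 ≈ 91.76
91.8 lies right of the midline 82, so the layout is right-heavy.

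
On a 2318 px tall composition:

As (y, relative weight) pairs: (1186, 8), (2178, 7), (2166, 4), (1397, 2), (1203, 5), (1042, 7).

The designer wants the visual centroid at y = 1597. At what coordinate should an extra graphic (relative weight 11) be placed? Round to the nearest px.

With the extra graphic, Σw becomes 8 + 7 + 4 + 2 + 5 + 7 + 11 = 44.
Along y: (49501 + 11·y) / 44 = 1597 (existing moment 8·1186 + 7·2178 + 4·2166 + 2·1397 + 5·1203 + 7·1042 = 49501) ⇒ y = (70268 − 49501) / 11 ≈ 1887.91.

y ≈ 1888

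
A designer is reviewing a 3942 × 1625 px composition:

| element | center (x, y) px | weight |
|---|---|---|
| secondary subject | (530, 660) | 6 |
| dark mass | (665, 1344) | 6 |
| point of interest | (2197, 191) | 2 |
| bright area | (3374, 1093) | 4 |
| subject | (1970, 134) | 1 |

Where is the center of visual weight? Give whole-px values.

(1423, 890)

Σw = 6 + 6 + 2 + 4 + 1 = 19.
Σw·x = 6·530 + 6·665 + 2·2197 + 4·3374 + 1·1970 = 27030, so x̄ = 27030/19 ≈ 1422.63.
Σw·y = 6·660 + 6·1344 + 2·191 + 4·1093 + 1·134 = 16912, so ȳ = 16912/19 ≈ 890.11.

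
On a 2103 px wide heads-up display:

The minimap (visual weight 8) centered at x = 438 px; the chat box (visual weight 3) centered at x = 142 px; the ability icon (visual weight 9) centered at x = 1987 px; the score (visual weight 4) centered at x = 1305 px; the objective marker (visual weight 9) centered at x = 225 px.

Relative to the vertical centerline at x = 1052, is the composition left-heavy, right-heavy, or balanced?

Total weight = 8 + 3 + 9 + 4 + 9 = 33.
Σw·x = 8·438 + 3·142 + 9·1987 + 4·1305 + 9·225 = 29058, so x̄ = 29058/33 ≈ 880.55.
Since 880.5 is left of 1052, the composition reads left-heavy.

left-heavy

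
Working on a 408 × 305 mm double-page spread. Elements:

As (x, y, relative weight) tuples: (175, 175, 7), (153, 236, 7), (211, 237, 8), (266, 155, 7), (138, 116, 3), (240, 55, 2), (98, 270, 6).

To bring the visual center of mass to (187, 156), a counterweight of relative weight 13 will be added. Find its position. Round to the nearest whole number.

After adding the counterweight, total weight = 7 + 7 + 8 + 7 + 3 + 2 + 6 + 13 = 53.
x: target moment 53×187 = 9911; current 7·175 + 7·153 + 8·211 + 7·266 + 3·138 + 2·240 + 6·98 = 7328; the counterweight supplies 2583, so x = 2583/13 ≈ 198.69.
y: target moment 53×156 = 8268; current 7·175 + 7·236 + 8·237 + 7·155 + 3·116 + 2·55 + 6·270 = 7936; the counterweight supplies 332, so y = 332/13 ≈ 25.54.

(199, 26)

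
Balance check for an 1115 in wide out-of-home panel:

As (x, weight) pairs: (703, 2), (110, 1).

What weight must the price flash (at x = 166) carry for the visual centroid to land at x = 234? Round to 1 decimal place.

w ≈ 12.0

Existing Σw = 3 (2 + 1); existing moment 2·703 + 1·110 = 1516.
Set Σw·x/Σw = 234: (1516 + 166w) = 234·(3 + w).
Rearranging, w·(166 − 234) = 234·3 − 1516 = -814, so w ≈ -814/-68 = 11.97.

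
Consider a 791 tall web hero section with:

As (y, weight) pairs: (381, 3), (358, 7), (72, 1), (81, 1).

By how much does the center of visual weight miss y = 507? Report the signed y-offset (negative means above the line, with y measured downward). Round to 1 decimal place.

≈ -190.2

Σw = 3 + 7 + 1 + 1 = 12.
Σw·y = 3·381 + 7·358 + 1·72 + 1·81 = 3802, so ȳ = 3802/12 ≈ 316.83.
Difference: 316.83 − 507 ≈ -190.17.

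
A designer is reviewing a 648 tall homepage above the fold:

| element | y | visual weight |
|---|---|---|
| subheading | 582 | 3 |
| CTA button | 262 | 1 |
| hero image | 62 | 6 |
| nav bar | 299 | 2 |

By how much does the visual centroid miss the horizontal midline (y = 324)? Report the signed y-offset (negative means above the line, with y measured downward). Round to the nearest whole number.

Weights sum to 3 + 1 + 6 + 2 = 12.
Σw·y = 3·582 + 1·262 + 6·62 + 2·299 = 2978, so ȳ = 2978/12 ≈ 248.17.
Against y = 324, that's 248.17 − 324 = -75.83.

≈ -76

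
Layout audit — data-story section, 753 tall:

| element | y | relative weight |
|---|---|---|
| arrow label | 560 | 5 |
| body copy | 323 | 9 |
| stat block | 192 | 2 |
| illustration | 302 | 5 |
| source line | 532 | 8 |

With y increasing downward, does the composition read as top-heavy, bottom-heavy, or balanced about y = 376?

bottom-heavy

Σw = 5 + 9 + 2 + 5 + 8 = 29.
Σw·y = 5·560 + 9·323 + 2·192 + 5·302 + 8·532 = 11857, so ȳ = 11857/29 ≈ 408.86.
408.9 lies below (larger y than) the midline 376, so the layout is bottom-heavy.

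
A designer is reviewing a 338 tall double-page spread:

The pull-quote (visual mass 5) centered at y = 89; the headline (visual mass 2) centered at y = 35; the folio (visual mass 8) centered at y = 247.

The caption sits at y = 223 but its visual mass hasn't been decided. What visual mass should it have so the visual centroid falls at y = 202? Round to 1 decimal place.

w ≈ 25.7

Fixed elements: Σw = 5 + 2 + 8 = 15, Σw·y = 5·89 + 2·35 + 8·247 = 2491.
Balance at y = 202 requires (2491 + w·223) / (15 + w) = 202.
Solving: w = (202·15 − 2491) / (223 − 202) = 539 / 21 ≈ 25.67.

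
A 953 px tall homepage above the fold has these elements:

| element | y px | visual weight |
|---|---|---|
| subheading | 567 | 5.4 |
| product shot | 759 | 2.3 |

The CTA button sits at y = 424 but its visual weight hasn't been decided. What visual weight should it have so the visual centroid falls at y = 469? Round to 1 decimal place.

w ≈ 26.6

Existing Σw = 7.7 (5.4 + 2.3); existing moment 5.4·567 + 2.3·759 = 4807.5.
Set Σw·y/Σw = 469: (4807.5 + 424w) = 469·(7.7 + w).
So w = (469·7.7 − 4807.5)/(424 − 469) = -1196.2/-45 ≈ 26.58.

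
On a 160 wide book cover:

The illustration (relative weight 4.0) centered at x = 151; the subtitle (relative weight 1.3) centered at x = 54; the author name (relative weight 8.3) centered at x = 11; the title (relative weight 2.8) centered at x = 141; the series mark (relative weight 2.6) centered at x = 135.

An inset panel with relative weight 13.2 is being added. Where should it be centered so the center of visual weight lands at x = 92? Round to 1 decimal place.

New total weight: (4.0 + 1.3 + 8.3 + 2.8 + 2.6) + 13.2 = 32.2.
x: target moment 32.2×92 = 2962.4; current 4.0·151 + 1.3·54 + 8.3·11 + 2.8·141 + 2.6·135 = 1511.3; the inset panel supplies 1451.1, so x = 1451.1/13.2 ≈ 109.93.

x ≈ 109.9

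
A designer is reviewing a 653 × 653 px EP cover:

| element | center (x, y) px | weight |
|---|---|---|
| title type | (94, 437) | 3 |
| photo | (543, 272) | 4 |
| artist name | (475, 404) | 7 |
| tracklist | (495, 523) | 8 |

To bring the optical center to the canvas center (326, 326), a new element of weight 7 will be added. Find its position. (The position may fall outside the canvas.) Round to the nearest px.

After adding the new element, total weight = 3 + 4 + 7 + 8 + 7 = 29.
x: need Σw·x = 29·326 = 9454. Existing = 3·94 + 4·543 + 7·475 + 8·495 = 9739. Remainder -285 / 7 ≈ -40.71.
y: need Σw·y = 29·326 = 9454. Existing = 3·437 + 4·272 + 7·404 + 8·523 = 9411. Remainder 43 / 7 ≈ 6.14.

(-41, 6)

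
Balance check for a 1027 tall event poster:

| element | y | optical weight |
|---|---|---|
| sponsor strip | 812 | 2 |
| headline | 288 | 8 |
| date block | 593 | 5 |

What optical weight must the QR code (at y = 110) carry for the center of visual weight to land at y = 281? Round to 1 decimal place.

Existing Σw = 15 (2 + 8 + 5); existing moment 2·812 + 8·288 + 5·593 = 6893.
For the centroid to hit 281: (6893 + w·110) / (15 + w) = 281.
Solving: w = (281·15 − 6893) / (110 − 281) = -2678 / -171 ≈ 15.66.

w ≈ 15.7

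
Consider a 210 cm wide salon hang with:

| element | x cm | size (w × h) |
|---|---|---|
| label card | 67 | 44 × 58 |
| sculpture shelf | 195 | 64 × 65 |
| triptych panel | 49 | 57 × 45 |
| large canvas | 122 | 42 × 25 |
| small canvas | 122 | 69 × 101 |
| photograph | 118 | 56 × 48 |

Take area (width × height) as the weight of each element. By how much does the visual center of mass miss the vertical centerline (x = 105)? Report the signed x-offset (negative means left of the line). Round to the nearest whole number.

Areas → weights: label card 44·58 = 2552, sculpture shelf 64·65 = 4160, triptych panel 57·45 = 2565, large canvas 42·25 = 1050, small canvas 69·101 = 6969, photograph 56·48 = 2688; Σw = 19984.
x-moment: 2552·67 + 4160·195 + 2565·49 + 1050·122 + 6969·122 + 2688·118 = 2403371; centroid 2403371/19984 ≈ 120.26.
Offset from x = 105: 120.26 − 105 ≈ 15.26.

≈ 15 cm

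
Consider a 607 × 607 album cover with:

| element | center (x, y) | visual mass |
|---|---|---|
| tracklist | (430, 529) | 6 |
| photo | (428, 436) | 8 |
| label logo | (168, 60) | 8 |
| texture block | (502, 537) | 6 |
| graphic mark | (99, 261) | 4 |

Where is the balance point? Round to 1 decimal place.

(336.1, 356.5)

Σw = 6 + 8 + 8 + 6 + 4 = 32.
Σw·x = 6·430 + 8·428 + 8·168 + 6·502 + 4·99 = 10756, so x̄ = 10756/32 ≈ 336.12.
Σw·y = 6·529 + 8·436 + 8·60 + 6·537 + 4·261 = 11408, so ȳ = 11408/32 ≈ 356.50.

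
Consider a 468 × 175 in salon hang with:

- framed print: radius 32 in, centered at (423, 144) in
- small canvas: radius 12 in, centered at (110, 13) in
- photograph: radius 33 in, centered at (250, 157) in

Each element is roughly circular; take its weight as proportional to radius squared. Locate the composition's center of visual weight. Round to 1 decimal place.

Weights ∝ r²: framed print 32² = 1024, small canvas 12² = 144, photograph 33² = 1089; Σw = 2257.
Σw·x = 1024·423 + 144·110 + 1089·250 = 721242, so x̄ = 721242/2257 ≈ 319.56.
Σw·y = 1024·144 + 144·13 + 1089·157 = 320301, so ȳ = 320301/2257 ≈ 141.91.

(319.6, 141.9)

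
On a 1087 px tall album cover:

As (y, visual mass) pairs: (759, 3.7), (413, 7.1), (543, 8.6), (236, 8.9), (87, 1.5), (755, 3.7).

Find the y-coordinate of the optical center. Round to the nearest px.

Σw = 3.7 + 7.1 + 8.6 + 8.9 + 1.5 + 3.7 = 33.5.
Σw·y = 3.7·759 + 7.1·413 + 8.6·543 + 8.9·236 + 1.5·87 + 3.7·755 = 15434.8, so ȳ = 15434.8/33.5 ≈ 460.74.

y ≈ 461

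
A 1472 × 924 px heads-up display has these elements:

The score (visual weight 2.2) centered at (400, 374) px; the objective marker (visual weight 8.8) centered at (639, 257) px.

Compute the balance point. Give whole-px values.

(591, 280)

Weights sum to 2.2 + 8.8 = 11.0.
x-moment: 2.2·400 + 8.8·639 = 6503.2; centroid 6503.2/11.0 ≈ 591.20.
y-moment: 2.2·374 + 8.8·257 = 3084.4; centroid 3084.4/11.0 ≈ 280.40.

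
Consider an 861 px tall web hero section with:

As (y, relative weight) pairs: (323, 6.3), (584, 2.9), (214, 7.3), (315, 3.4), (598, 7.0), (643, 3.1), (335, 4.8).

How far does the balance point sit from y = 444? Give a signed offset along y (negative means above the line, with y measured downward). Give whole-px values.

≈ -37 px

Weights sum to 6.3 + 2.9 + 7.3 + 3.4 + 7.0 + 3.1 + 4.8 = 34.8.
y: (6.3·323 + 2.9·584 + 7.3·214 + 3.4·315 + 7.0·598 + 3.1·643 + 4.8·335) / 34.8 = 14149.0 / 34.8 ≈ 406.58
Difference: 406.58 − 444 ≈ -37.42.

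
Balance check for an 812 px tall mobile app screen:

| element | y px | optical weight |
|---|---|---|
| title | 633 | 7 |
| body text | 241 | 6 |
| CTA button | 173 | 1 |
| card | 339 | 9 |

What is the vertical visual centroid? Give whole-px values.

Weights sum to 7 + 6 + 1 + 9 = 23.
y-moment: 7·633 + 6·241 + 1·173 + 9·339 = 9101; centroid 9101/23 ≈ 395.70.

y ≈ 396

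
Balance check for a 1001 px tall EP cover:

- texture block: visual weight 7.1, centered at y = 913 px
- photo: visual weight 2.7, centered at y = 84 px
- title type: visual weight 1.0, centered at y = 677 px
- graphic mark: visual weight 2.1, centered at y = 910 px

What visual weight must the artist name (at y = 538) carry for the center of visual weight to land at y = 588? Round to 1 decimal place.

Known weights sum to 7.1 + 2.7 + 1.0 + 2.1 = 12.9; their moment is 7.1·913 + 2.7·84 + 1.0·677 + 2.1·910 = 9297.1.
Balance at y = 588 requires (9297.1 + w·538) / (12.9 + w) = 588.
So w = (588·12.9 − 9297.1)/(538 − 588) = -1711.9/-50 ≈ 34.24.

w ≈ 34.2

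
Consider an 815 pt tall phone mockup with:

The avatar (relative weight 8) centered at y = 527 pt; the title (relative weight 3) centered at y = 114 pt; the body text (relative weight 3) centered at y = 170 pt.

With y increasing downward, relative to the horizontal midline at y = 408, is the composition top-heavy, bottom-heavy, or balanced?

top-heavy

Weights sum to 8 + 3 + 3 = 14.
y: (8·527 + 3·114 + 3·170) / 14 = 5068 / 14 ≈ 362.00
Since 362.0 is above (smaller y than) 408, the composition reads top-heavy.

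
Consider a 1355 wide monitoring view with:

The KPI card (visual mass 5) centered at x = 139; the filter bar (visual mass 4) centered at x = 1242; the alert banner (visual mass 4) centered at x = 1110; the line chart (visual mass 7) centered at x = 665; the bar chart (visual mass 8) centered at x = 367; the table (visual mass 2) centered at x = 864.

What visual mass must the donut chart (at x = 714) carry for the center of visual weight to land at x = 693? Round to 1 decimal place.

w ≈ 65.1

Known weights sum to 5 + 4 + 4 + 7 + 8 + 2 = 30; their moment is 5·139 + 4·1242 + 4·1110 + 7·665 + 8·367 + 2·864 = 19422.
Set Σw·x/Σw = 693: (19422 + 714w) = 693·(30 + w).
Solving: w = (693·30 − 19422) / (714 − 693) = 1368 / 21 ≈ 65.14.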